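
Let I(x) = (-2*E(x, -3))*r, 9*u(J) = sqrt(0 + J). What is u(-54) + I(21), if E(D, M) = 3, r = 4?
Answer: -24 + I*sqrt(6)/3 ≈ -24.0 + 0.8165*I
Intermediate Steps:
u(J) = sqrt(J)/9 (u(J) = sqrt(0 + J)/9 = sqrt(J)/9)
I(x) = -24 (I(x) = -2*3*4 = -6*4 = -24)
u(-54) + I(21) = sqrt(-54)/9 - 24 = (3*I*sqrt(6))/9 - 24 = I*sqrt(6)/3 - 24 = -24 + I*sqrt(6)/3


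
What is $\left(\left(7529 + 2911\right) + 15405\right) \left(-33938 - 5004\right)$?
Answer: $-1006455990$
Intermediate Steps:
$\left(\left(7529 + 2911\right) + 15405\right) \left(-33938 - 5004\right) = \left(10440 + 15405\right) \left(-38942\right) = 25845 \left(-38942\right) = -1006455990$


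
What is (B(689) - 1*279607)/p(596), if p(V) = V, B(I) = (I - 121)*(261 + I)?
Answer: 259993/596 ≈ 436.23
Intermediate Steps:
B(I) = (-121 + I)*(261 + I)
(B(689) - 1*279607)/p(596) = ((-31581 + 689² + 140*689) - 1*279607)/596 = ((-31581 + 474721 + 96460) - 279607)*(1/596) = (539600 - 279607)*(1/596) = 259993*(1/596) = 259993/596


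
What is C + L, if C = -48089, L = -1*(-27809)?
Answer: -20280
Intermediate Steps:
L = 27809
C + L = -48089 + 27809 = -20280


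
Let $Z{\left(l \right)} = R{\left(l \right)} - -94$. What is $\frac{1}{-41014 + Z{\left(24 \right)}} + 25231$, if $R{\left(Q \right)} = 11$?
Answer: $\frac{1032174978}{40909} \approx 25231.0$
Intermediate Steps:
$Z{\left(l \right)} = 105$ ($Z{\left(l \right)} = 11 - -94 = 11 + 94 = 105$)
$\frac{1}{-41014 + Z{\left(24 \right)}} + 25231 = \frac{1}{-41014 + 105} + 25231 = \frac{1}{-40909} + 25231 = - \frac{1}{40909} + 25231 = \frac{1032174978}{40909}$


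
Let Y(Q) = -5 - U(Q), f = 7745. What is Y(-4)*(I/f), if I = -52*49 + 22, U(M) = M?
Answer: 2526/7745 ≈ 0.32615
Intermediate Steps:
I = -2526 (I = -2548 + 22 = -2526)
Y(Q) = -5 - Q
Y(-4)*(I/f) = (-5 - 1*(-4))*(-2526/7745) = (-5 + 4)*(-2526*1/7745) = -1*(-2526/7745) = 2526/7745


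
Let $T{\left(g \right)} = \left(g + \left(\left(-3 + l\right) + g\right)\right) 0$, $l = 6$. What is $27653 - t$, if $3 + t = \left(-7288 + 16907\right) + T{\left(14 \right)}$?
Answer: $18037$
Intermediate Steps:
$T{\left(g \right)} = 0$ ($T{\left(g \right)} = \left(g + \left(\left(-3 + 6\right) + g\right)\right) 0 = \left(g + \left(3 + g\right)\right) 0 = \left(3 + 2 g\right) 0 = 0$)
$t = 9616$ ($t = -3 + \left(\left(-7288 + 16907\right) + 0\right) = -3 + \left(9619 + 0\right) = -3 + 9619 = 9616$)
$27653 - t = 27653 - 9616 = 18037$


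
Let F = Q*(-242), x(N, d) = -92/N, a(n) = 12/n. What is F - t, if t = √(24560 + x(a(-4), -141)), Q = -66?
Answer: 15972 - 2*√55329/3 ≈ 15815.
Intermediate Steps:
F = 15972 (F = -66*(-242) = 15972)
t = 2*√55329/3 (t = √(24560 - 92/(12/(-4))) = √(24560 - 92/(12*(-¼))) = √(24560 - 92/(-3)) = √(24560 - 92*(-⅓)) = √(24560 + 92/3) = √(73772/3) = 2*√55329/3 ≈ 156.81)
F - t = 15972 - 2*√55329/3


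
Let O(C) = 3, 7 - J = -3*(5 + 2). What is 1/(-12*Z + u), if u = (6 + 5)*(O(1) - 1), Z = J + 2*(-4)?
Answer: -1/218 ≈ -0.0045872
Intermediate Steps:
J = 28 (J = 7 - (-3)*(5 + 2) = 7 - (-3)*7 = 7 - 1*(-21) = 7 + 21 = 28)
Z = 20 (Z = 28 + 2*(-4) = 28 - 8 = 20)
u = 22 (u = (6 + 5)*(3 - 1) = 11*2 = 22)
1/(-12*Z + u) = 1/(-12*20 + 22) = 1/(-240 + 22) = 1/(-218) = -1/218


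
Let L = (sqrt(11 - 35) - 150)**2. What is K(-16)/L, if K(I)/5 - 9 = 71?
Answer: 187300/10569387 + 5000*I*sqrt(6)/10569387 ≈ 0.017721 + 0.0011588*I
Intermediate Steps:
K(I) = 400 (K(I) = 45 + 5*71 = 45 + 355 = 400)
L = (-150 + 2*I*sqrt(6))**2 (L = (sqrt(-24) - 150)**2 = (2*I*sqrt(6) - 150)**2 = (-150 + 2*I*sqrt(6))**2 ≈ 22476.0 - 1469.7*I)
K(-16)/L = 400/(22476 - 600*I*sqrt(6))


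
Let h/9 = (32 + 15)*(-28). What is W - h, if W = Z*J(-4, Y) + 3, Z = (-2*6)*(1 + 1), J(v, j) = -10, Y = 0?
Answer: 12087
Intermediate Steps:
Z = -24 (Z = -12*2 = -24)
h = -11844 (h = 9*((32 + 15)*(-28)) = 9*(47*(-28)) = 9*(-1316) = -11844)
W = 243 (W = -24*(-10) + 3 = 240 + 3 = 243)
W - h = 243 - 1*(-11844) = 243 + 11844 = 12087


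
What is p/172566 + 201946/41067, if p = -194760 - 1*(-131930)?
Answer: 1792709657/393709329 ≈ 4.5534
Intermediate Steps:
p = -62830 (p = -194760 + 131930 = -62830)
p/172566 + 201946/41067 = -62830/172566 + 201946/41067 = -62830*1/172566 + 201946*(1/41067) = -31415/86283 + 201946/41067 = 1792709657/393709329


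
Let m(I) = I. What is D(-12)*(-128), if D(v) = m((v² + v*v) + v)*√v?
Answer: -70656*I*√3 ≈ -1.2238e+5*I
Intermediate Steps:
D(v) = √v*(v + 2*v²) (D(v) = ((v² + v*v) + v)*√v = ((v² + v²) + v)*√v = (2*v² + v)*√v = (v + 2*v²)*√v = √v*(v + 2*v²))
D(-12)*(-128) = ((-12)^(3/2)*(1 + 2*(-12)))*(-128) = ((-24*I*√3)*(1 - 24))*(-128) = (-24*I*√3*(-23))*(-128) = (552*I*√3)*(-128) = -70656*I*√3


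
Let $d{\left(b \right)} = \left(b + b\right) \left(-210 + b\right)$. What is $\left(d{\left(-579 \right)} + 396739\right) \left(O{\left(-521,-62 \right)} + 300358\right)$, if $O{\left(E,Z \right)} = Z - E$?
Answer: $394190897617$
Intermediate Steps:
$d{\left(b \right)} = 2 b \left(-210 + b\right)$
$\left(d{\left(-579 \right)} + 396739\right) \left(O{\left(-521,-62 \right)} + 300358\right) = \left(2 \left(-579\right) \left(-210 - 579\right) + 396739\right) \left(\left(-62 - -521\right) + 300358\right) = \left(2 \left(-579\right) \left(-789\right) + 396739\right) \left(\left(-62 + 521\right) + 300358\right) = \left(913662 + 396739\right) \left(459 + 300358\right) = 1310401 \cdot 300817 = 394190897617$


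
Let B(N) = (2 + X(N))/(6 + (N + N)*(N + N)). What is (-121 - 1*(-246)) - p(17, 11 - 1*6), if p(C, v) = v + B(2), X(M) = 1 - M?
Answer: 2639/22 ≈ 119.95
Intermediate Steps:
B(N) = (3 - N)/(6 + 4*N²) (B(N) = (2 + (1 - N))/(6 + (N + N)*(N + N)) = (3 - N)/(6 + (2*N)*(2*N)) = (3 - N)/(6 + 4*N²))
p(C, v) = 1/22 + v (p(C, v) = v + (3 - 1*2)/(2*(3 + 2*2²)) = v + (3 - 2)/(2*(3 + 2*4)) = v + (½)*1/(3 + 8) = v + (½)*1/11 = v + (½)*(1/11)*1 = v + 1/22 = 1/22 + v)
(-121 - 1*(-246)) - p(17, 11 - 1*6) = (-121 - 1*(-246)) - (1/22 + (11 - 1*6)) = (-121 + 246) - (1/22 + (11 - 6)) = 125 - (1/22 + 5) = 125 - 1*111/22 = 125 - 111/22 = 2639/22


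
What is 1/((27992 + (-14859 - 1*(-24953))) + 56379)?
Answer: 1/94465 ≈ 1.0586e-5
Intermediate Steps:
1/((27992 + (-14859 - 1*(-24953))) + 56379) = 1/((27992 + (-14859 + 24953)) + 56379) = 1/((27992 + 10094) + 56379) = 1/(38086 + 56379) = 1/94465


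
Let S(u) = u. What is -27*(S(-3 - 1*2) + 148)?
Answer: -3861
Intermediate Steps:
-27*(S(-3 - 1*2) + 148) = -27*((-3 - 1*2) + 148) = -27*((-3 - 2) + 148) = -27*(-5 + 148) = -27*143 = -3861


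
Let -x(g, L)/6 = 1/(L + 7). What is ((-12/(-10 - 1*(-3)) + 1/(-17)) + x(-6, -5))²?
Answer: 25600/14161 ≈ 1.8078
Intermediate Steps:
x(g, L) = -6/(7 + L) (x(g, L) = -6/(L + 7) = -6/(7 + L))
((-12/(-10 - 1*(-3)) + 1/(-17)) + x(-6, -5))² = ((-12/(-10 - 1*(-3)) + 1/(-17)) - 6/(7 - 5))² = ((-12/(-10 + 3) + 1*(-1/17)) - 6/2)² = ((-12/(-7) - 1/17) - 6*½)² = ((-12*(-⅐) - 1/17) - 3)² = ((12/7 - 1/17) - 3)² = (197/119 - 3)² = (-160/119)² = 25600/14161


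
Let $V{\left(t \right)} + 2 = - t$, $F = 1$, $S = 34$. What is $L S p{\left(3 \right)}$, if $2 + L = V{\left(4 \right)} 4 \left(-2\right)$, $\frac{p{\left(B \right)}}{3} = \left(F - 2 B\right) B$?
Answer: $-70380$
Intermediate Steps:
$V{\left(t \right)} = -2 - t$
$p{\left(B \right)} = 3 B \left(1 - 2 B\right)$ ($p{\left(B \right)} = 3 \left(1 - 2 B\right) B = 3 B \left(1 - 2 B\right)$)
$L = 46$ ($L = -2 + \left(-2 - 4\right) 4 \left(-2\right) = -2 + \left(-6\right) 4 \left(-2\right) = -2 - -48 = -2 + 48 = 46$)
$L S p{\left(3 \right)} = 46 \cdot 34 \cdot 3 \cdot 3 \left(1 - 6\right) = 1564 \cdot 3 \cdot 3 \left(1 - 6\right) = 1564 \cdot 3 \cdot 3 \left(-5\right) = 1564 \left(-45\right) = -70380$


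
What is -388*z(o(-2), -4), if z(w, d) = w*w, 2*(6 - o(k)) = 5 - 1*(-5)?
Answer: -388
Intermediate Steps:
o(k) = 1 (o(k) = 6 - (5 - 1*(-5))/2 = 6 - (5 + 5)/2 = 6 - ½*10 = 6 - 5 = 1)
z(w, d) = w²
-388*z(o(-2), -4) = -388*1² = -388*1 = -388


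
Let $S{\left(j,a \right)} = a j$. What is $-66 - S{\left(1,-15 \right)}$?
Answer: $-51$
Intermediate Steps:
$-66 - S{\left(1,-15 \right)} = -66 - \left(-15\right) 1 = -66 - -15 = -66 + 15 = -51$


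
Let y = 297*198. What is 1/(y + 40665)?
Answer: 1/99471 ≈ 1.0053e-5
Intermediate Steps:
y = 58806
1/(y + 40665) = 1/(58806 + 40665) = 1/99471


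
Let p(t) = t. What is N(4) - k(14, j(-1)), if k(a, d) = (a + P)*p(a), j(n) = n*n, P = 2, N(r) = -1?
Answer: -225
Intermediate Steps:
j(n) = n²
k(a, d) = a*(2 + a) (k(a, d) = (a + 2)*a = (2 + a)*a = a*(2 + a))
N(4) - k(14, j(-1)) = -1 - 14*(2 + 14) = -1 - 14*16 = -1 - 1*224 = -1 - 224 = -225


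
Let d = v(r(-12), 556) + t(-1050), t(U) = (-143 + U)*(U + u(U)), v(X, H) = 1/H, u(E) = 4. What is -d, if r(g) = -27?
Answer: -693820169/556 ≈ -1.2479e+6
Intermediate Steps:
t(U) = (-143 + U)*(4 + U) (t(U) = (-143 + U)*(U + 4) = (-143 + U)*(4 + U))
d = 693820169/556 (d = 1/556 + (-572 + (-1050)**2 - 139*(-1050)) = 1/556 + (-572 + 1102500 + 145950) = 1/556 + 1247878 = 693820169/556 ≈ 1.2479e+6)
-d = -1*693820169/556 = -693820169/556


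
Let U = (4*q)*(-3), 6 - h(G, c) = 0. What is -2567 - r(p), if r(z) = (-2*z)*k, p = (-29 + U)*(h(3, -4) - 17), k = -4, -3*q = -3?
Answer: -6175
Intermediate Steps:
q = 1 (q = -⅓*(-3) = 1)
h(G, c) = 6 (h(G, c) = 6 - 1*0 = 6 + 0 = 6)
U = -12 (U = (4*1)*(-3) = 4*(-3) = -12)
p = 451 (p = (-29 - 12)*(6 - 17) = -41*(-11) = 451)
r(z) = 8*z (r(z) = -2*z*(-4) = 8*z)
-2567 - r(p) = -2567 - 8*451 = -2567 - 1*3608 = -2567 - 3608 = -6175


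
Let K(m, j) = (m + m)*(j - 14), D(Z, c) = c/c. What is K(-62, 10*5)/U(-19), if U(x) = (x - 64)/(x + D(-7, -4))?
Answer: -80352/83 ≈ -968.10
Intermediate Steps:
D(Z, c) = 1
K(m, j) = 2*m*(-14 + j) (K(m, j) = (2*m)*(-14 + j) = 2*m*(-14 + j))
U(x) = (-64 + x)/(1 + x) (U(x) = (x - 64)/(x + 1) = (-64 + x)/(1 + x))
K(-62, 10*5)/U(-19) = (2*(-62)*(-14 + 10*5))/(((-64 - 19)/(1 - 19))) = (2*(-62)*(-14 + 50))/((-83/(-18))) = (2*(-62)*36)/((-1/18*(-83))) = -4464/83/18 = -4464*18/83 = -80352/83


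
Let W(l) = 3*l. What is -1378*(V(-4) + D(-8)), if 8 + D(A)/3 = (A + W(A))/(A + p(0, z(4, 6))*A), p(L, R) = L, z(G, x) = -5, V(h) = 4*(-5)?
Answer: 44096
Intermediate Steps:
V(h) = -20
D(A) = -12 (D(A) = -24 + 3*((A + 3*A)/(A + 0*A)) = -24 + 3*((4*A)/(A + 0)) = -24 + 3*((4*A)/A) = -24 + 3*4 = -24 + 12 = -12)
-1378*(V(-4) + D(-8)) = -1378*(-20 - 12) = -1378*(-32) = 44096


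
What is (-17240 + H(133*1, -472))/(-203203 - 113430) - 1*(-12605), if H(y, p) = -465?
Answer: 3991176670/316633 ≈ 12605.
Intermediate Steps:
(-17240 + H(133*1, -472))/(-203203 - 113430) - 1*(-12605) = (-17240 - 465)/(-203203 - 113430) - 1*(-12605) = -17705/(-316633) + 12605 = -17705*(-1/316633) + 12605 = 17705/316633 + 12605 = 3991176670/316633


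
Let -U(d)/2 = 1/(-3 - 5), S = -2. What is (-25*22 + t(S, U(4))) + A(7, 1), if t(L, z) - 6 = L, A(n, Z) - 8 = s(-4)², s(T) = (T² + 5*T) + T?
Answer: -474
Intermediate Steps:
s(T) = T² + 6*T
A(n, Z) = 72 (A(n, Z) = 8 + (-4*(6 - 4))² = 8 + (-4*2)² = 8 + (-8)² = 8 + 64 = 72)
U(d) = ¼ (U(d) = -2/(-3 - 5) = -2/(-8) = -2*(-⅛) = ¼)
t(L, z) = 6 + L
(-25*22 + t(S, U(4))) + A(7, 1) = (-25*22 + (6 - 2)) + 72 = (-550 + 4) + 72 = -546 + 72 = -474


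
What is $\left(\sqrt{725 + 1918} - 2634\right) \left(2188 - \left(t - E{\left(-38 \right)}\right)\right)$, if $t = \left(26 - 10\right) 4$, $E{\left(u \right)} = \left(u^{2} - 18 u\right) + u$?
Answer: $-11099676 + 4214 \sqrt{2643} \approx -1.0883 \cdot 10^{7}$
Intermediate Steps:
$E{\left(u \right)} = u^{2} - 17 u$
$t = 64$ ($t = 16 \cdot 4 = 64$)
$\left(\sqrt{725 + 1918} - 2634\right) \left(2188 - \left(t - E{\left(-38 \right)}\right)\right) = \left(\sqrt{725 + 1918} - 2634\right) \left(2188 - \left(64 + 38 \left(-17 - 38\right)\right)\right) = \left(\sqrt{2643} - 2634\right) \left(2188 - -2026\right) = \left(-2634 + \sqrt{2643}\right) \left(2188 + \left(2090 - 64\right)\right) = \left(-2634 + \sqrt{2643}\right) \left(2188 + 2026\right) = \left(-2634 + \sqrt{2643}\right) 4214 = -11099676 + 4214 \sqrt{2643}$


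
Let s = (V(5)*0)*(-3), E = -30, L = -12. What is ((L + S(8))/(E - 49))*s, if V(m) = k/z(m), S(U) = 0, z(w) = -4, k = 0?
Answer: 0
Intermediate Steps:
V(m) = 0 (V(m) = 0/(-4) = 0*(-1/4) = 0)
s = 0 (s = (0*0)*(-3) = 0*(-3) = 0)
((L + S(8))/(E - 49))*s = ((-12 + 0)/(-30 - 49))*0 = -12/(-79)*0 = -12*(-1/79)*0 = (12/79)*0 = 0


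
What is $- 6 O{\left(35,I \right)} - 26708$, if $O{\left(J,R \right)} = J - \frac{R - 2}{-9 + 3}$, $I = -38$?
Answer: $-26878$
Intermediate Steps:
$O{\left(J,R \right)} = - \frac{1}{3} + J + \frac{R}{6}$ ($O{\left(J,R \right)} = J - \frac{-2 + R}{-6} = J - \left(-2 + R\right) \left(- \frac{1}{6}\right) = J - \left(\frac{1}{3} - \frac{R}{6}\right) = J + \left(- \frac{1}{3} + \frac{R}{6}\right) = - \frac{1}{3} + J + \frac{R}{6}$)
$- 6 O{\left(35,I \right)} - 26708 = - 6 \left(- \frac{1}{3} + 35 + \frac{1}{6} \left(-38\right)\right) - 26708 = - 6 \left(- \frac{1}{3} + 35 - \frac{19}{3}\right) - 26708 = \left(-6\right) \frac{85}{3} - 26708 = -170 - 26708 = -26878$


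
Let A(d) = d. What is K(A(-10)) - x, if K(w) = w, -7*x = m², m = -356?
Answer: 126666/7 ≈ 18095.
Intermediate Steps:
x = -126736/7 (x = -⅐*(-356)² = -⅐*126736 = -126736/7 ≈ -18105.)
K(A(-10)) - x = -10 - 1*(-126736/7) = -10 + 126736/7 = 126666/7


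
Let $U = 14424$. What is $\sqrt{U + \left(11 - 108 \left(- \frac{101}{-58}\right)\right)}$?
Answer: $\frac{\sqrt{11981669}}{29} \approx 119.36$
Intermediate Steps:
$\sqrt{U + \left(11 - 108 \left(- \frac{101}{-58}\right)\right)} = \sqrt{14424 + \left(11 - 108 \left(- \frac{101}{-58}\right)\right)} = \sqrt{14424 + \left(11 - 108 \left(\left(-101\right) \left(- \frac{1}{58}\right)\right)\right)} = \sqrt{14424 + \left(11 - \frac{5454}{29}\right)} = \sqrt{14424 - \frac{5135}{29}} = \sqrt{\frac{413161}{29}} = \frac{\sqrt{11981669}}{29}$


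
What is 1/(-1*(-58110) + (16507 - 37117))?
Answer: 1/37500 ≈ 2.6667e-5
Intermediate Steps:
1/(-1*(-58110) + (16507 - 37117)) = 1/(58110 - 20610) = 1/37500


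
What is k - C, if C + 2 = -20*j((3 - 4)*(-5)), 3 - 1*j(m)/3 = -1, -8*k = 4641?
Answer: -2705/8 ≈ -338.13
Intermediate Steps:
k = -4641/8 (k = -⅛*4641 = -4641/8 ≈ -580.13)
j(m) = 12 (j(m) = 9 - 3*(-1) = 9 + 3 = 12)
C = -242 (C = -2 - 20*12 = -2 - 240 = -242)
k - C = -4641/8 - 1*(-242) = -4641/8 + 242 = -2705/8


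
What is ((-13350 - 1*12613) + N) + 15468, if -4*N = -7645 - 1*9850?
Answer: -24485/4 ≈ -6121.3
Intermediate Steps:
N = 17495/4 (N = -(-7645 - 1*9850)/4 = -(-7645 - 9850)/4 = -¼*(-17495) = 17495/4 ≈ 4373.8)
((-13350 - 1*12613) + N) + 15468 = ((-13350 - 1*12613) + 17495/4) + 15468 = ((-13350 - 12613) + 17495/4) + 15468 = (-25963 + 17495/4) + 15468 = -86357/4 + 15468 = -24485/4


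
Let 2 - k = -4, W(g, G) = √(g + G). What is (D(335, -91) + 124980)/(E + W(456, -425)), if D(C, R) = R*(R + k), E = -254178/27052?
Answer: -45627571321002/2096016193 - 4856112879068*√31/2096016193 ≈ -34668.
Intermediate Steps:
W(g, G) = √(G + g)
k = 6 (k = 2 - 1*(-4) = 2 + 4 = 6)
E = -127089/13526 (E = -254178*1/27052 = -127089/13526 ≈ -9.3959)
D(C, R) = R*(6 + R) (D(C, R) = R*(R + 6) = R*(6 + R))
(D(335, -91) + 124980)/(E + W(456, -425)) = (-91*(6 - 91) + 124980)/(-127089/13526 + √(-425 + 456)) = (-91*(-85) + 124980)/(-127089/13526 + √31) = (7735 + 124980)/(-127089/13526 + √31) = 132715/(-127089/13526 + √31)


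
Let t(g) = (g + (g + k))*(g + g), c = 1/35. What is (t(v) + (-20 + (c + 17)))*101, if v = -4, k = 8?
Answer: -10504/35 ≈ -300.11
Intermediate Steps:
c = 1/35 ≈ 0.028571
t(g) = 2*g*(8 + 2*g) (t(g) = (g + (g + 8))*(g + g) = (g + (8 + g))*(2*g) = (8 + 2*g)*(2*g) = 2*g*(8 + 2*g))
(t(v) + (-20 + (c + 17)))*101 = (4*(-4)*(4 - 4) + (-20 + (1/35 + 17)))*101 = (4*(-4)*0 + (-20 + 596/35))*101 = (0 - 104/35)*101 = -104/35*101 = -10504/35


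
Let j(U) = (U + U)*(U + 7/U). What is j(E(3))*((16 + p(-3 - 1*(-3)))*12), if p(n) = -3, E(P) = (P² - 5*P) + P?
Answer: 4992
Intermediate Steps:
E(P) = P² - 4*P
j(U) = 2*U*(U + 7/U) (j(U) = (2*U)*(U + 7/U) = 2*U*(U + 7/U))
j(E(3))*((16 + p(-3 - 1*(-3)))*12) = (14 + 2*(3*(-4 + 3))²)*((16 - 3)*12) = (14 + 2*(3*(-1))²)*(13*12) = (14 + 2*(-3)²)*156 = (14 + 2*9)*156 = (14 + 18)*156 = 32*156 = 4992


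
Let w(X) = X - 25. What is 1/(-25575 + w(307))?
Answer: -1/25293 ≈ -3.9537e-5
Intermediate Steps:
w(X) = -25 + X
1/(-25575 + w(307)) = 1/(-25575 + (-25 + 307)) = 1/(-25575 + 282) = 1/(-25293) = -1/25293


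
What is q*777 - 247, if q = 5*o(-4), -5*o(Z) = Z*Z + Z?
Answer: -9571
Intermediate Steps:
o(Z) = -Z/5 - Z²/5 (o(Z) = -(Z*Z + Z)/5 = -(Z² + Z)/5 = -(Z + Z²)/5 = -Z/5 - Z²/5)
q = -12 (q = 5*(-⅕*(-4)*(1 - 4)) = 5*(-⅕*(-4)*(-3)) = 5*(-12/5) = -12)
q*777 - 247 = -12*777 - 247 = -9324 - 247 = -9571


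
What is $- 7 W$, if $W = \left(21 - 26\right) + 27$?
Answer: $-154$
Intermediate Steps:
$W = 22$ ($W = -5 + 27 = 22$)
$- 7 W = \left(-7\right) 22 = -154$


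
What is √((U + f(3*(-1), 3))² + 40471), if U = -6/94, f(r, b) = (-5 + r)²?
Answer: 16*√384494/47 ≈ 211.09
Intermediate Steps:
U = -3/47 (U = -6*1/94 = -3/47 ≈ -0.063830)
√((U + f(3*(-1), 3))² + 40471) = √((-3/47 + (-5 + 3*(-1))²)² + 40471) = √((-3/47 + (-5 - 3)²)² + 40471) = √((-3/47 + (-8)²)² + 40471) = √((-3/47 + 64)² + 40471) = √((3005/47)² + 40471) = √(9030025/2209 + 40471) = √(98430464/2209) = 16*√384494/47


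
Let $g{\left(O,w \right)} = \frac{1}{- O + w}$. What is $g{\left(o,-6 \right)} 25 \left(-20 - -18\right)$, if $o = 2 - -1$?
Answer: $\frac{50}{9} \approx 5.5556$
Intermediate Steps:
$o = 3$ ($o = 2 + 1 = 3$)
$g{\left(O,w \right)} = \frac{1}{w - O}$
$g{\left(o,-6 \right)} 25 \left(-20 - -18\right) = \frac{1}{-6 - 3} \cdot 25 \left(-20 - -18\right) = \frac{1}{-6 - 3} \cdot 25 \left(-20 + 18\right) = \frac{1}{-9} \cdot 25 \left(-2\right) = \left(- \frac{1}{9}\right) 25 \left(-2\right) = \left(- \frac{25}{9}\right) \left(-2\right) = \frac{50}{9}$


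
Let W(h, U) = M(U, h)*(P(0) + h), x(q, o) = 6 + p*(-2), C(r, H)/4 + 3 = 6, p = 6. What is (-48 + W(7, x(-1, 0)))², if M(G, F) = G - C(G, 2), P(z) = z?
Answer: 30276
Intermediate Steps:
C(r, H) = 12 (C(r, H) = -12 + 4*6 = -12 + 24 = 12)
M(G, F) = -12 + G (M(G, F) = G - 1*12 = G - 12 = -12 + G)
x(q, o) = -6 (x(q, o) = 6 + 6*(-2) = 6 - 12 = -6)
W(h, U) = h*(-12 + U) (W(h, U) = (-12 + U)*(0 + h) = (-12 + U)*h = h*(-12 + U))
(-48 + W(7, x(-1, 0)))² = (-48 + 7*(-12 - 6))² = (-48 + 7*(-18))² = (-48 - 126)² = (-174)² = 30276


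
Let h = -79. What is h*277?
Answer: -21883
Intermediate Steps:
h*277 = -79*277 = -21883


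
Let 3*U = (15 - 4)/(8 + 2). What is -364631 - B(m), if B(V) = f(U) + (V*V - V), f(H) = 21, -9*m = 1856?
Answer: -32998252/81 ≈ -4.0739e+5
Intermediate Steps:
U = 11/30 (U = ((15 - 4)/(8 + 2))/3 = (11/10)/3 = (11*(⅒))/3 = (⅓)*(11/10) = 11/30 ≈ 0.36667)
m = -1856/9 (m = -⅑*1856 = -1856/9 ≈ -206.22)
B(V) = 21 + V² - V (B(V) = 21 + (V*V - V) = 21 + (V² - V) = 21 + V² - V)
-364631 - B(m) = -364631 - (21 + (-1856/9)² - 1*(-1856/9)) = -364631 - (21 + 3444736/81 + 1856/9) = -364631 - 1*3463141/81 = -364631 - 3463141/81 = -32998252/81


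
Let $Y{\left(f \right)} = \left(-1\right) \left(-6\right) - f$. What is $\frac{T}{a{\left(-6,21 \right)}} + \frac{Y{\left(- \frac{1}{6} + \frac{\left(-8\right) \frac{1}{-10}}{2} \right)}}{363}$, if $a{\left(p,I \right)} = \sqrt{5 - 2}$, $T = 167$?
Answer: $\frac{173}{10890} + \frac{167 \sqrt{3}}{3} \approx 96.433$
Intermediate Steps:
$a{\left(p,I \right)} = \sqrt{3}$
$Y{\left(f \right)} = 6 - f$
$\frac{T}{a{\left(-6,21 \right)}} + \frac{Y{\left(- \frac{1}{6} + \frac{\left(-8\right) \frac{1}{-10}}{2} \right)}}{363} = \frac{167}{\sqrt{3}} + \frac{6 - \left(- \frac{1}{6} + \frac{\left(-8\right) \frac{1}{-10}}{2}\right)}{363} = 167 \frac{\sqrt{3}}{3} + \left(6 - \left(\left(-1\right) \frac{1}{6} + \left(-8\right) \left(- \frac{1}{10}\right) \frac{1}{2}\right)\right) \frac{1}{363} = \frac{167 \sqrt{3}}{3} + \left(6 - \left(- \frac{1}{6} + \frac{4}{5} \cdot \frac{1}{2}\right)\right) \frac{1}{363} = \frac{167 \sqrt{3}}{3} + \left(6 - \left(- \frac{1}{6} + \frac{2}{5}\right)\right) \frac{1}{363} = \frac{167 \sqrt{3}}{3} + \left(6 - \frac{7}{30}\right) \frac{1}{363} = \frac{167 \sqrt{3}}{3} + \frac{173}{30} \cdot \frac{1}{363} = \frac{167 \sqrt{3}}{3} + \frac{173}{10890} = \frac{173}{10890} + \frac{167 \sqrt{3}}{3}$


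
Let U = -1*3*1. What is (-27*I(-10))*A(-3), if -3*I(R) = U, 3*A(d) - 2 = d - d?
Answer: -18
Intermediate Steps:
A(d) = ⅔ (A(d) = ⅔ + (d - d)/3 = ⅔ + (⅓)*0 = ⅔ + 0 = ⅔)
U = -3 (U = -3*1 = -3)
I(R) = 1 (I(R) = -⅓*(-3) = 1)
(-27*I(-10))*A(-3) = -27*1*(⅔) = -27*⅔ = -18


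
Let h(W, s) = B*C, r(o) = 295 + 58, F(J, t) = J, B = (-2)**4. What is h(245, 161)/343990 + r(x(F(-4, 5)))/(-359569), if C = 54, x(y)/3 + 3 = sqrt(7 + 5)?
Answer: 94619573/61844070155 ≈ 0.0015300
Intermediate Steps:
B = 16
x(y) = -9 + 6*sqrt(3) (x(y) = -9 + 3*sqrt(7 + 5) = -9 + 3*sqrt(12) = -9 + 3*(2*sqrt(3)) = -9 + 6*sqrt(3))
r(o) = 353
h(W, s) = 864 (h(W, s) = 16*54 = 864)
h(245, 161)/343990 + r(x(F(-4, 5)))/(-359569) = 864/343990 + 353/(-359569) = 864*(1/343990) + 353*(-1/359569) = 432/171995 - 353/359569 = 94619573/61844070155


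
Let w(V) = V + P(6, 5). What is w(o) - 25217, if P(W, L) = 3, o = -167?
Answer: -25381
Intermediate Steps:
w(V) = 3 + V (w(V) = V + 3 = 3 + V)
w(o) - 25217 = (3 - 167) - 25217 = -164 - 25217 = -25381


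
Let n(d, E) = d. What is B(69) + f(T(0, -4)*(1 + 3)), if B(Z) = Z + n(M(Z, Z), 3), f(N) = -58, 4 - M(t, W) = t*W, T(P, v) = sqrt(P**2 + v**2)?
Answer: -4746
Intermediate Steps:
M(t, W) = 4 - W*t (M(t, W) = 4 - t*W = 4 - W*t)
B(Z) = 4 + Z - Z**2 (B(Z) = Z + (4 - Z*Z) = Z + (4 - Z**2) = 4 + Z - Z**2)
B(69) + f(T(0, -4)*(1 + 3)) = (4 + 69 - 1*69**2) - 58 = (4 + 69 - 1*4761) - 58 = (4 + 69 - 4761) - 58 = -4688 - 58 = -4746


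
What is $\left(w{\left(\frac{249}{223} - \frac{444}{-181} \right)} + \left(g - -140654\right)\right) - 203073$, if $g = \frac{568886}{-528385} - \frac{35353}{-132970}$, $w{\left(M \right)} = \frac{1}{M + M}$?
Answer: $- \frac{63187669255940524609}{1012303790442945} \approx -62420.0$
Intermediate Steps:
$w{\left(M \right)} = \frac{1}{2 M}$
$g = - \frac{11392955303}{14051870690}$ ($g = 568886 \left(- \frac{1}{528385}\right) - - \frac{35353}{132970} = - \frac{568886}{528385} + \frac{35353}{132970} = - \frac{11392955303}{14051870690} \approx -0.81078$)
$\left(w{\left(\frac{249}{223} - \frac{444}{-181} \right)} + \left(g - -140654\right)\right) - 203073 = \left(\frac{1}{2 \left(\frac{249}{223} - \frac{444}{-181}\right)} - - \frac{1976440427075957}{14051870690}\right) - 203073 = \left(\frac{1}{2 \left(249 \cdot \frac{1}{223} - - \frac{444}{181}\right)} + \left(- \frac{11392955303}{14051870690} + 140654\right)\right) - 203073 = \left(\frac{1}{2 \left(\frac{249}{223} + \frac{444}{181}\right)} + \frac{1976440427075957}{14051870690}\right) - 203073 = \left(\frac{1}{2 \cdot \frac{144081}{40363}} + \frac{1976440427075957}{14051870690}\right) - 203073 = \left(\frac{1}{2} \cdot \frac{40363}{144081} + \frac{1976440427075957}{14051870690}\right) - 203073 = \left(\frac{40363}{288162} + \frac{1976440427075957}{14051870690}\right) - 203073 = \frac{142383898380679645376}{1012303790442945} - 203073 = - \frac{63187669255940524609}{1012303790442945}$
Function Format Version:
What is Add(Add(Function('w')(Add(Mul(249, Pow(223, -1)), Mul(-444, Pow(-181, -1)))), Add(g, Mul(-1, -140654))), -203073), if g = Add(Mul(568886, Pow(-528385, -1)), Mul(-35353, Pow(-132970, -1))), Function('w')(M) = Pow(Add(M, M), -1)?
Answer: Rational(-63187669255940524609, 1012303790442945) ≈ -62420.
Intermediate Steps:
Function('w')(M) = Mul(Rational(1, 2), Pow(M, -1)) (Function('w')(M) = Pow(Mul(2, M), -1) = Mul(Rational(1, 2), Pow(M, -1)))
g = Rational(-11392955303, 14051870690) (g = Add(Mul(568886, Rational(-1, 528385)), Mul(-35353, Rational(-1, 132970))) = Add(Rational(-568886, 528385), Rational(35353, 132970)) = Rational(-11392955303, 14051870690) ≈ -0.81078)
Add(Add(Function('w')(Add(Mul(249, Pow(223, -1)), Mul(-444, Pow(-181, -1)))), Add(g, Mul(-1, -140654))), -203073) = Add(Add(Mul(Rational(1, 2), Pow(Add(Mul(249, Pow(223, -1)), Mul(-444, Pow(-181, -1))), -1)), Add(Rational(-11392955303, 14051870690), Mul(-1, -140654))), -203073) = Add(Add(Mul(Rational(1, 2), Pow(Add(Mul(249, Rational(1, 223)), Mul(-444, Rational(-1, 181))), -1)), Add(Rational(-11392955303, 14051870690), 140654)), -203073) = Add(Add(Mul(Rational(1, 2), Pow(Add(Rational(249, 223), Rational(444, 181)), -1)), Rational(1976440427075957, 14051870690)), -203073) = Add(Add(Mul(Rational(1, 2), Pow(Rational(144081, 40363), -1)), Rational(1976440427075957, 14051870690)), -203073) = Add(Add(Mul(Rational(1, 2), Rational(40363, 144081)), Rational(1976440427075957, 14051870690)), -203073) = Add(Add(Rational(40363, 288162), Rational(1976440427075957, 14051870690)), -203073) = Add(Rational(142383898380679645376, 1012303790442945), -203073) = Rational(-63187669255940524609, 1012303790442945)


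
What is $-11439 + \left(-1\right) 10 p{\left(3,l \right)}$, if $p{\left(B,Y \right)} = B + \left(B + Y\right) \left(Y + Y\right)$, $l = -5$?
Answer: $-11669$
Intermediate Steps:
$p{\left(B,Y \right)} = B + 2 Y \left(B + Y\right)$ ($p{\left(B,Y \right)} = B + \left(B + Y\right) 2 Y = B + 2 Y \left(B + Y\right)$)
$-11439 + \left(-1\right) 10 p{\left(3,l \right)} = -11439 + \left(-1\right) 10 \left(3 + 2 \left(-5\right)^{2} + 2 \cdot 3 \left(-5\right)\right) = -11439 - 10 \left(3 + 2 \cdot 25 - 30\right) = -11439 - 10 \left(3 + 50 - 30\right) = -11439 - 230 = -11669$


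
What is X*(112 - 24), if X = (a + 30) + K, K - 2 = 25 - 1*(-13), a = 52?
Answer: 10736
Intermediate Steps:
K = 40 (K = 2 + (25 - 1*(-13)) = 2 + (25 + 13) = 2 + 38 = 40)
X = 122 (X = (52 + 30) + 40 = 82 + 40 = 122)
X*(112 - 24) = 122*(112 - 24) = 122*88 = 10736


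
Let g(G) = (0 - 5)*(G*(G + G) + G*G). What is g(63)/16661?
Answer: -59535/16661 ≈ -3.5733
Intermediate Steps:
g(G) = -15*G² (g(G) = -5*(G*(2*G) + G²) = -5*(2*G² + G²) = -15*G²)
g(63)/16661 = -15*63²/16661 = -15*3969*(1/16661) = -59535*1/16661 = -59535/16661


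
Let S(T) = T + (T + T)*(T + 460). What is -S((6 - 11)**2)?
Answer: -24275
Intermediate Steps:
S(T) = T + 2*T*(460 + T) (S(T) = T + (2*T)*(460 + T) = T + 2*T*(460 + T))
-S((6 - 11)**2) = -(6 - 11)**2*(921 + 2*(6 - 11)**2) = -(-5)**2*(921 + 2*(-5)**2) = -25*(921 + 2*25) = -25*(921 + 50) = -25*971 = -1*24275 = -24275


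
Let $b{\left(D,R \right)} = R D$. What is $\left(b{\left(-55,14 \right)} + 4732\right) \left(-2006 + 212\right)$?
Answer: $-7107828$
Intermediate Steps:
$b{\left(D,R \right)} = D R$
$\left(b{\left(-55,14 \right)} + 4732\right) \left(-2006 + 212\right) = \left(\left(-55\right) 14 + 4732\right) \left(-2006 + 212\right) = \left(-770 + 4732\right) \left(-1794\right) = 3962 \left(-1794\right) = -7107828$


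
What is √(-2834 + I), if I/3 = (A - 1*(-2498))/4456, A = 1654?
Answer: I*√878378417/557 ≈ 53.209*I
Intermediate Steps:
I = 1557/557 (I = 3*((1654 - 1*(-2498))/4456) = 3*((1654 + 2498)*(1/4456)) = 3*(4152*(1/4456)) = 3*(519/557) = 1557/557 ≈ 2.7953)
√(-2834 + I) = √(-2834 + 1557/557) = √(-1576981/557) = I*√878378417/557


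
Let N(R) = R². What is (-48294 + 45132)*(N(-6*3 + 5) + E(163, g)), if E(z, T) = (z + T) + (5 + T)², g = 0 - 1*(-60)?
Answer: -14598954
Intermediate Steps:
g = 60 (g = 0 + 60 = 60)
E(z, T) = T + z + (5 + T)² (E(z, T) = (T + z) + (5 + T)² = T + z + (5 + T)²)
(-48294 + 45132)*(N(-6*3 + 5) + E(163, g)) = (-48294 + 45132)*((-6*3 + 5)² + (60 + 163 + (5 + 60)²)) = -3162*((-18 + 5)² + (60 + 163 + 65²)) = -3162*((-13)² + (60 + 163 + 4225)) = -3162*(169 + 4448) = -3162*4617 = -14598954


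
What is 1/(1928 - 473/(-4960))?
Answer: 4960/9563353 ≈ 0.00051865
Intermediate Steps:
1/(1928 - 473/(-4960)) = 1/(1928 - 473*(-1/4960)) = 1/(1928 + 473/4960) = 1/(9563353/4960) = 4960/9563353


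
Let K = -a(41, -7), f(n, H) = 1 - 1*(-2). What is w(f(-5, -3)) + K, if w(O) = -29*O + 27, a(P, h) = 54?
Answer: -114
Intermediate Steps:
f(n, H) = 3 (f(n, H) = 1 + 2 = 3)
w(O) = 27 - 29*O
K = -54 (K = -1*54 = -54)
w(f(-5, -3)) + K = (27 - 29*3) - 54 = (27 - 87) - 54 = -60 - 54 = -114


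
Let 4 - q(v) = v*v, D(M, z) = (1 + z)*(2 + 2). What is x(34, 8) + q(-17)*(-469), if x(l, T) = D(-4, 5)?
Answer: 133689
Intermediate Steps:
D(M, z) = 4 + 4*z (D(M, z) = (1 + z)*4 = 4 + 4*z)
x(l, T) = 24 (x(l, T) = 4 + 4*5 = 4 + 20 = 24)
q(v) = 4 - v**2 (q(v) = 4 - v*v = 4 - v**2)
x(34, 8) + q(-17)*(-469) = 24 + (4 - 1*(-17)**2)*(-469) = 24 + (4 - 1*289)*(-469) = 24 + (4 - 289)*(-469) = 24 - 285*(-469) = 24 + 133665 = 133689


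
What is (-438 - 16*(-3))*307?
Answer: -119730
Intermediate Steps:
(-438 - 16*(-3))*307 = (-438 + 48)*307 = -390*307 = -119730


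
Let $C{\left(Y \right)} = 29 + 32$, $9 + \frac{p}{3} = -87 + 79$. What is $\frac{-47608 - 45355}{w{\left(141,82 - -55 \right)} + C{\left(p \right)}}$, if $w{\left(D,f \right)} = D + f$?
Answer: $- \frac{92963}{339} \approx -274.23$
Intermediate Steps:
$p = -51$ ($p = -27 + 3 \left(-87 + 79\right) = -27 + 3 \left(-8\right) = -27 - 24 = -51$)
$C{\left(Y \right)} = 61$
$\frac{-47608 - 45355}{w{\left(141,82 - -55 \right)} + C{\left(p \right)}} = \frac{-47608 - 45355}{\left(141 + \left(82 - -55\right)\right) + 61} = - \frac{92963}{\left(141 + \left(82 + 55\right)\right) + 61} = - \frac{92963}{\left(141 + 137\right) + 61} = - \frac{92963}{278 + 61} = - \frac{92963}{339}$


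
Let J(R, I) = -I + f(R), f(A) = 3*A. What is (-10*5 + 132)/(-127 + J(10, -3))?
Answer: -41/47 ≈ -0.87234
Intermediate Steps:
J(R, I) = -I + 3*R
(-10*5 + 132)/(-127 + J(10, -3)) = (-10*5 + 132)/(-127 + (-1*(-3) + 3*10)) = (-50 + 132)/(-127 + (3 + 30)) = 82/(-127 + 33) = 82/(-94) = 82*(-1/94) = -41/47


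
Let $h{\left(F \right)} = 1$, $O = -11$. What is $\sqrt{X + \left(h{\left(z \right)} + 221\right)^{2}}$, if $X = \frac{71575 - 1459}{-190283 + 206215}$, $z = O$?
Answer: $\frac{\sqrt{781925437083}}{3983} \approx 222.01$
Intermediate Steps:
$z = -11$
$X = \frac{17529}{3983}$ ($X = \frac{70116}{15932} = 70116 \cdot \frac{1}{15932} = \frac{17529}{3983} \approx 4.401$)
$\sqrt{X + \left(h{\left(z \right)} + 221\right)^{2}} = \sqrt{\frac{17529}{3983} + \left(1 + 221\right)^{2}} = \sqrt{\frac{17529}{3983} + 222^{2}} = \sqrt{\frac{17529}{3983} + 49284} = \sqrt{\frac{196315701}{3983}} = \frac{\sqrt{781925437083}}{3983}$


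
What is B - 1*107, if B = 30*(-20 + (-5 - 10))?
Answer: -1157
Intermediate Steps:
B = -1050 (B = 30*(-20 - 15) = 30*(-35) = -1050)
B - 1*107 = -1050 - 1*107 = -1050 - 107 = -1157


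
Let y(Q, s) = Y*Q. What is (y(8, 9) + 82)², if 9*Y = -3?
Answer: 56644/9 ≈ 6293.8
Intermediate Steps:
Y = -⅓ (Y = (⅑)*(-3) = -⅓ ≈ -0.33333)
y(Q, s) = -Q/3
(y(8, 9) + 82)² = (-⅓*8 + 82)² = (-8/3 + 82)² = (238/3)² = 56644/9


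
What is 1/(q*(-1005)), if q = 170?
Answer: -1/170850 ≈ -5.8531e-6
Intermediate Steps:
1/(q*(-1005)) = 1/(170*(-1005)) = 1/(-170850) = -1/170850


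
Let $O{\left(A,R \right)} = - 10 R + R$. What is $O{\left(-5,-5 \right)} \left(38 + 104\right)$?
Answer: $6390$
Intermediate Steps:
$O{\left(A,R \right)} = - 9 R$
$O{\left(-5,-5 \right)} \left(38 + 104\right) = \left(-9\right) \left(-5\right) \left(38 + 104\right) = 45 \cdot 142 = 6390$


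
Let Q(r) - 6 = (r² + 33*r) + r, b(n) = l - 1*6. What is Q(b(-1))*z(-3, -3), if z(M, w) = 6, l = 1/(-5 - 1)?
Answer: -5963/6 ≈ -993.83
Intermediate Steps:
l = -⅙ (l = 1/(-6) = -⅙ ≈ -0.16667)
b(n) = -37/6 (b(n) = -⅙ - 1*6 = -⅙ - 6 = -37/6)
Q(r) = 6 + r² + 34*r (Q(r) = 6 + ((r² + 33*r) + r) = 6 + (r² + 34*r) = 6 + r² + 34*r)
Q(b(-1))*z(-3, -3) = (6 + (-37/6)² + 34*(-37/6))*6 = (6 + 1369/36 - 629/3)*6 = -5963/36*6 = -5963/6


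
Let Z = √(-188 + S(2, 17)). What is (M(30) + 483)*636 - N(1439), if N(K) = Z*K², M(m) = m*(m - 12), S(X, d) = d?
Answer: 650628 - 6212163*I*√19 ≈ 6.5063e+5 - 2.7078e+7*I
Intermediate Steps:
M(m) = m*(-12 + m)
Z = 3*I*√19 (Z = √(-188 + 17) = √(-171) = 3*I*√19 ≈ 13.077*I)
N(K) = 3*I*√19*K² (N(K) = (3*I*√19)*K² = 3*I*√19*K²)
(M(30) + 483)*636 - N(1439) = (30*(-12 + 30) + 483)*636 - 3*I*√19*1439² = (30*18 + 483)*636 - 3*I*√19*2070721 = (540 + 483)*636 - 6212163*I*√19 = 1023*636 - 6212163*I*√19 = 650628 - 6212163*I*√19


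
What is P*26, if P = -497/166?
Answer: -6461/83 ≈ -77.843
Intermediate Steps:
P = -497/166 (P = -497*1/166 = -497/166 ≈ -2.9940)
P*26 = -497/166*26 = -6461/83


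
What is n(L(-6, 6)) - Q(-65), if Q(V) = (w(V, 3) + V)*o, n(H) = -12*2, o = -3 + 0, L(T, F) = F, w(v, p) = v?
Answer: -414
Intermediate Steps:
o = -3
n(H) = -24
Q(V) = -6*V (Q(V) = (V + V)*(-3) = (2*V)*(-3) = -6*V)
n(L(-6, 6)) - Q(-65) = -24 - (-6)*(-65) = -24 - 1*390 = -24 - 390 = -414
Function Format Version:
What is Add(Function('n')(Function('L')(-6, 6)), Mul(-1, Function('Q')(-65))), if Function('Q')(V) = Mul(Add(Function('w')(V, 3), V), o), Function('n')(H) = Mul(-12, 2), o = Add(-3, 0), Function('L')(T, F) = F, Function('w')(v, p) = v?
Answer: -414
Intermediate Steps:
o = -3
Function('n')(H) = -24
Function('Q')(V) = Mul(-6, V) (Function('Q')(V) = Mul(Add(V, V), -3) = Mul(Mul(2, V), -3) = Mul(-6, V))
Add(Function('n')(Function('L')(-6, 6)), Mul(-1, Function('Q')(-65))) = Add(-24, Mul(-1, Mul(-6, -65))) = Add(-24, Mul(-1, 390)) = Add(-24, -390) = -414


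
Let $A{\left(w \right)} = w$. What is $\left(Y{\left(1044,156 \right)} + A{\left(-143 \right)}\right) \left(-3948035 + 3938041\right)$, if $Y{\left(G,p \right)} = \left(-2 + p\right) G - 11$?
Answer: $-1605256268$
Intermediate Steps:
$Y{\left(G,p \right)} = -11 + G \left(-2 + p\right)$ ($Y{\left(G,p \right)} = G \left(-2 + p\right) - 11 = -11 + G \left(-2 + p\right)$)
$\left(Y{\left(1044,156 \right)} + A{\left(-143 \right)}\right) \left(-3948035 + 3938041\right) = \left(\left(-11 - 2088 + 1044 \cdot 156\right) - 143\right) \left(-3948035 + 3938041\right) = \left(\left(-11 - 2088 + 162864\right) - 143\right) \left(-9994\right) = \left(160765 - 143\right) \left(-9994\right) = 160622 \left(-9994\right) = -1605256268$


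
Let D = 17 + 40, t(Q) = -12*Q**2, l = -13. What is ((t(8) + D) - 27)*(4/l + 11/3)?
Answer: -32226/13 ≈ -2478.9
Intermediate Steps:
D = 57
((t(8) + D) - 27)*(4/l + 11/3) = ((-12*8**2 + 57) - 27)*(4/(-13) + 11/3) = ((-12*64 + 57) - 27)*(4*(-1/13) + 11*(1/3)) = ((-768 + 57) - 27)*(-4/13 + 11/3) = (-711 - 27)*(131/39) = -738*131/39 = -32226/13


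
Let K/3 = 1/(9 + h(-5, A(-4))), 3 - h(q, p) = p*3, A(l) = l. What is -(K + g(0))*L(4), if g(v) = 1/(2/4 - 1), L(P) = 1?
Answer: 15/8 ≈ 1.8750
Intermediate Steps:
h(q, p) = 3 - 3*p (h(q, p) = 3 - p*3 = 3 - 3*p)
g(v) = -2 (g(v) = 1/(2*(¼) - 1) = 1/(½ - 1) = 1/(-½) = -2)
K = ⅛ (K = 3/(9 + (3 - 3*(-4))) = 3/(9 + (3 + 12)) = 3/(9 + 15) = 3/24 = 3*(1/24) = ⅛ ≈ 0.12500)
-(K + g(0))*L(4) = -(⅛ - 2) = -(-15)/8 = -1*(-15/8) = 15/8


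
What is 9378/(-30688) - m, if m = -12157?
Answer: 186532319/15344 ≈ 12157.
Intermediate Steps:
9378/(-30688) - m = 9378/(-30688) - 1*(-12157) = 9378*(-1/30688) + 12157 = -4689/15344 + 12157 = 186532319/15344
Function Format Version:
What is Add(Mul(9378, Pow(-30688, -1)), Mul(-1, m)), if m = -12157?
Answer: Rational(186532319, 15344) ≈ 12157.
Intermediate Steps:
Add(Mul(9378, Pow(-30688, -1)), Mul(-1, m)) = Add(Mul(9378, Pow(-30688, -1)), Mul(-1, -12157)) = Add(Mul(9378, Rational(-1, 30688)), 12157) = Add(Rational(-4689, 15344), 12157) = Rational(186532319, 15344)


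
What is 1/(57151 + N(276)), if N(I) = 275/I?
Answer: 276/15773951 ≈ 1.7497e-5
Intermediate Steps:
1/(57151 + N(276)) = 1/(57151 + 275/276) = 1/(15773951/276) = 276/15773951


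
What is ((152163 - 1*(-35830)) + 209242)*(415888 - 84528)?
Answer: 131627789600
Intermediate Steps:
((152163 - 1*(-35830)) + 209242)*(415888 - 84528) = ((152163 + 35830) + 209242)*331360 = (187993 + 209242)*331360 = 397235*331360 = 131627789600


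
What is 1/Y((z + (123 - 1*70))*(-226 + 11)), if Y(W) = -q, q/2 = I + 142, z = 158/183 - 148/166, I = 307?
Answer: -1/898 ≈ -0.0011136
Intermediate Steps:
z = -428/15189 (z = 158*(1/183) - 148*1/166 = 158/183 - 74/83 = -428/15189 ≈ -0.028178)
q = 898 (q = 2*(307 + 142) = 2*449 = 898)
Y(W) = -898 (Y(W) = -1*898 = -898)
1/Y((z + (123 - 1*70))*(-226 + 11)) = 1/(-898) = -1/898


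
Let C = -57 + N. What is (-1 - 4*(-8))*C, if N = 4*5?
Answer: -1147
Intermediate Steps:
N = 20
C = -37 (C = -57 + 20 = -37)
(-1 - 4*(-8))*C = (-1 - 4*(-8))*(-37) = (-1 + 32)*(-37) = 31*(-37) = -1147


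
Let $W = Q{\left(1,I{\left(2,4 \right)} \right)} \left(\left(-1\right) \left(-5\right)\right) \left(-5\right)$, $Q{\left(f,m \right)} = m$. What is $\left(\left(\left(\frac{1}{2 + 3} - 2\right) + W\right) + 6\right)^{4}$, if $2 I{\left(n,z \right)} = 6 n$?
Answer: $\frac{282429536481}{625} \approx 4.5189 \cdot 10^{8}$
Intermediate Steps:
$I{\left(n,z \right)} = 3 n$ ($I{\left(n,z \right)} = \frac{6 n}{2} = 3 n$)
$W = -150$ ($W = 3 \cdot 2 \left(\left(-1\right) \left(-5\right)\right) \left(-5\right) = 6 \cdot 5 \left(-5\right) = 30 \left(-5\right) = -150$)
$\left(\left(\left(\frac{1}{2 + 3} - 2\right) + W\right) + 6\right)^{4} = \left(\left(\left(\frac{1}{2 + 3} - 2\right) - 150\right) + 6\right)^{4} = \left(\left(\left(\frac{1}{5} - 2\right) - 150\right) + 6\right)^{4} = \left(\left(- \frac{9}{5} - 150\right) + 6\right)^{4} = \left(- \frac{759}{5} + 6\right)^{4} = \left(- \frac{729}{5}\right)^{4} = \frac{282429536481}{625}$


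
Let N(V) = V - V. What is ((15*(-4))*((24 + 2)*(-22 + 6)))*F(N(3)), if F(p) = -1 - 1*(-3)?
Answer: 49920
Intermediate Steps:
N(V) = 0
F(p) = 2 (F(p) = -1 + 3 = 2)
((15*(-4))*((24 + 2)*(-22 + 6)))*F(N(3)) = ((15*(-4))*((24 + 2)*(-22 + 6)))*2 = -1560*(-16)*2 = -60*(-416)*2 = 24960*2 = 49920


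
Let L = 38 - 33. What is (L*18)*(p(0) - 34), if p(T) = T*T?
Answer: -3060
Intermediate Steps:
p(T) = T²
L = 5
(L*18)*(p(0) - 34) = (5*18)*(0² - 34) = 90*(0 - 34) = 90*(-34) = -3060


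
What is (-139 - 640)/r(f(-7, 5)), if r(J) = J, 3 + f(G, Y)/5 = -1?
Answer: 779/20 ≈ 38.950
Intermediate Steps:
f(G, Y) = -20 (f(G, Y) = -15 + 5*(-1) = -15 - 5 = -20)
(-139 - 640)/r(f(-7, 5)) = (-139 - 640)/(-20) = -779*(-1/20) = 779/20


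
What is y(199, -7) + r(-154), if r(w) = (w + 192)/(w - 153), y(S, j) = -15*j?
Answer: 32197/307 ≈ 104.88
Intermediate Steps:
r(w) = (192 + w)/(-153 + w)
y(199, -7) + r(-154) = -15*(-7) + (192 - 154)/(-153 - 154) = 105 + 38/(-307) = 105 - 1/307*38 = 105 - 38/307 = 32197/307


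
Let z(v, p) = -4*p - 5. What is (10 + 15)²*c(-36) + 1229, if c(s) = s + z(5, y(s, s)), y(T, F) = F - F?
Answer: -24396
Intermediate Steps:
y(T, F) = 0
z(v, p) = -5 - 4*p
c(s) = -5 + s (c(s) = s + (-5 - 4*0) = s + (-5 + 0) = s - 5 = -5 + s)
(10 + 15)²*c(-36) + 1229 = (10 + 15)²*(-5 - 36) + 1229 = 25²*(-41) + 1229 = 625*(-41) + 1229 = -25625 + 1229 = -24396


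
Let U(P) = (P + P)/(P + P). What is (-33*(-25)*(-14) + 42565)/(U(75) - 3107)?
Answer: -31015/3106 ≈ -9.9855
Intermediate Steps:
U(P) = 1 (U(P) = (2*P)/((2*P)) = (2*P)*(1/(2*P)) = 1)
(-33*(-25)*(-14) + 42565)/(U(75) - 3107) = (-33*(-25)*(-14) + 42565)/(1 - 3107) = (825*(-14) + 42565)/(-3106) = (-11550 + 42565)*(-1/3106) = 31015*(-1/3106) = -31015/3106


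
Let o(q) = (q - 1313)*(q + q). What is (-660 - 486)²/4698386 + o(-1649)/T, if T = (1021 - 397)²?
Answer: 5801048035969/228679843392 ≈ 25.368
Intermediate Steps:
T = 389376 (T = 624² = 389376)
o(q) = 2*q*(-1313 + q) (o(q) = (-1313 + q)*(2*q) = 2*q*(-1313 + q))
(-660 - 486)²/4698386 + o(-1649)/T = (-660 - 486)²/4698386 + (2*(-1649)*(-1313 - 1649))/389376 = (-1146)²*(1/4698386) + (2*(-1649)*(-2962))*(1/389376) = 1313316*(1/4698386) + 9768676*(1/389376) = 656658/2349193 + 2442169/97344 = 5801048035969/228679843392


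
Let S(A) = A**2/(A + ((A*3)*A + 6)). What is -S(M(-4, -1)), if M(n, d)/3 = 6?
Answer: -27/83 ≈ -0.32530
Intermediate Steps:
M(n, d) = 18 (M(n, d) = 3*6 = 18)
S(A) = A**2/(6 + A + 3*A**2) (S(A) = A**2/(A + ((3*A)*A + 6)) = A**2/(A + (3*A**2 + 6)) = A**2/(A + (6 + 3*A**2)) = A**2/(6 + A + 3*A**2))
-S(M(-4, -1)) = -18**2/(6 + 18 + 3*18**2) = -324/(6 + 18 + 3*324) = -324/(6 + 18 + 972) = -324/996 = -1*27/83 = -27/83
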